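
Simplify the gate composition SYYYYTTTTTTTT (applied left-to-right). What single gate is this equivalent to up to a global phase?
S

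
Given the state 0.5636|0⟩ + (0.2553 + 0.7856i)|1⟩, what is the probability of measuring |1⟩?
0.6823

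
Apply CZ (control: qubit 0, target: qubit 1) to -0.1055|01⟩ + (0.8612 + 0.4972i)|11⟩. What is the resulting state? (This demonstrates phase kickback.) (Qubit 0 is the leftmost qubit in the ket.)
-0.1055|01⟩ + (-0.8612 - 0.4972i)|11⟩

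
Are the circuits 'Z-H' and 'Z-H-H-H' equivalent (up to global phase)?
Yes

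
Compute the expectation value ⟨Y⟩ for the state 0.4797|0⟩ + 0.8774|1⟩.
0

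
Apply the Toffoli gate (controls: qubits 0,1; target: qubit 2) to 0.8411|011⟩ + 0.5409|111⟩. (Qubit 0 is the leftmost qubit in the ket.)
0.8411|011⟩ + 0.5409|110⟩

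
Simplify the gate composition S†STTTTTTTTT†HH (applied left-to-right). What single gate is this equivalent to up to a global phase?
T†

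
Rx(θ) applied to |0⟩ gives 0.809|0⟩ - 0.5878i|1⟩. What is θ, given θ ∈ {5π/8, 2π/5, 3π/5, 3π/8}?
2π/5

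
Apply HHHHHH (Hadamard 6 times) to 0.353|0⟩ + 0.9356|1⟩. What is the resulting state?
0.353|0⟩ + 0.9356|1⟩

H² = I, so an even number of Hadamards cancels: H^6 = I and the state is unchanged.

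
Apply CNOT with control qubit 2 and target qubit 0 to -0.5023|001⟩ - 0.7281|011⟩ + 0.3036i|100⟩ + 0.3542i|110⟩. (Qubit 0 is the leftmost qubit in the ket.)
0.3036i|100⟩ - 0.5023|101⟩ + 0.3542i|110⟩ - 0.7281|111⟩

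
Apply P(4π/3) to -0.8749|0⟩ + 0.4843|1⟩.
-0.8749|0⟩ + (-0.2422 - 0.4194i)|1⟩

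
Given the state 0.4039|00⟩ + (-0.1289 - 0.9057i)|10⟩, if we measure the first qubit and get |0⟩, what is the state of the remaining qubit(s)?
|0⟩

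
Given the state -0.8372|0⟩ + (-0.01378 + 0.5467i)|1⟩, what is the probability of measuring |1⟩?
0.2991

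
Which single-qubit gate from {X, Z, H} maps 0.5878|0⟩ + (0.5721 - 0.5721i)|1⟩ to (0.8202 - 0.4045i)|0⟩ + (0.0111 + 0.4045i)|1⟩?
H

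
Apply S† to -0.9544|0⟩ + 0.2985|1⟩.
-0.9544|0⟩ - 0.2985i|1⟩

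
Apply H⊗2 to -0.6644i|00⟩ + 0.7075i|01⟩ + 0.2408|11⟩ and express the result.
(0.1204 + 0.02155i)|00⟩ + (-0.1204 - 0.686i)|01⟩ + (-0.1204 + 0.02155i)|10⟩ + (0.1204 - 0.686i)|11⟩

H⊗2 gives amp(|y⟩) = (1/2) Σ_x (−1)^(x·y) amp(|x⟩), where x·y is the number of positions in which both x and y have a 1.
|00⟩: (-0.6644i + 0.7075i + 0.2408)/2 = (0.1204 + 0.02155i)
|01⟩: (-0.6644i - 0.7075i - 0.2408)/2 = (-0.1204 - 0.686i)
|10⟩: (-0.6644i + 0.7075i - 0.2408)/2 = (-0.1204 + 0.02155i)
|11⟩: (-0.6644i - 0.7075i + 0.2408)/2 = (0.1204 - 0.686i)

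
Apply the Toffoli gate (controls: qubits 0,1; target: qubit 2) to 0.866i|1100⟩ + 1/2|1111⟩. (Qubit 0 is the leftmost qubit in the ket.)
1/2|1101⟩ + 0.866i|1110⟩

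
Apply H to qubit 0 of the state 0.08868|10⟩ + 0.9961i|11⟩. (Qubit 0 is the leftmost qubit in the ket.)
0.06271|00⟩ + 0.7043i|01⟩ - 0.06271|10⟩ - 0.7043i|11⟩

H on qubit 0 mixes each pair of kets that differ only in qubit 0: amplitudes (a, b) of (|…0…⟩, |…1…⟩) become ((a + b)/√2, (a − b)/√2). Kets absent from the input have amplitude 0.
(|00⟩, |10⟩): (a, b) = (0, 0.08868) → (0.06271, -0.06271)
(|01⟩, |11⟩): (a, b) = (0, 0.9961i) → (0.7043i, -0.7043i)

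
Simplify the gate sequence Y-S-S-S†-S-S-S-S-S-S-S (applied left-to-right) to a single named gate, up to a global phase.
Y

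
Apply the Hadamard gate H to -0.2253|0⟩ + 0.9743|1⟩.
0.5296|0⟩ - 0.8482|1⟩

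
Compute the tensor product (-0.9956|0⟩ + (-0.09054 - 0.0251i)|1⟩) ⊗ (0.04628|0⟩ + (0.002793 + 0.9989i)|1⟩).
-0.04608|00⟩ + (-0.002781 - 0.9945i)|01⟩ + (-0.00419 - 0.001162i)|10⟩ + (0.02482 - 0.09051i)|11⟩

amp(|b₁b₂…⟩) = product of the factor amplitudes for bits b₁, b₂, …; only kets whose every factor amplitude is nonzero survive.
|00⟩: (-0.9956)(0.04628) = -0.04608
|01⟩: (-0.9956)(0.002793 + 0.9989i) = (-0.002781 - 0.9945i)
|10⟩: (-0.09054 - 0.0251i)(0.04628) = (-0.00419 - 0.001162i)
|11⟩: (-0.09054 - 0.0251i)(0.002793 + 0.9989i) = (0.02482 - 0.09051i)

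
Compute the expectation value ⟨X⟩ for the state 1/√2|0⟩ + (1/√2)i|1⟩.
0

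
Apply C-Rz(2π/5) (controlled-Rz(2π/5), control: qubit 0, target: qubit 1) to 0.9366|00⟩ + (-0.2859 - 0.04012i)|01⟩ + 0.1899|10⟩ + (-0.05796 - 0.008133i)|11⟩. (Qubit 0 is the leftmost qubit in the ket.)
0.9366|00⟩ + (-0.2859 - 0.04012i)|01⟩ + (0.1536 - 0.1116i)|10⟩ + (-0.04211 - 0.04065i)|11⟩

C-Rz(2π/5) leaves the control-|0⟩ kets |00⟩, |01⟩ unchanged and applies Rz(2π/5) to qubit 1 on the control-|1⟩ pair (|10⟩, |11⟩).
Rz(2π/5) = [[e^(−iθ/2), 0], [0, e^(iθ/2)]] with e^(±iθ/2) = cos(θ/2) ± i·sin(θ/2); θ = 2π/5, cos(θ/2) ≈ 0.809017, sin(θ/2) ≈ 0.587785.
With a = amp(|10⟩) = 0.1899 and b = amp(|11⟩) = (-0.05796 - 0.008133i):
new amp(|10⟩) = (0.809017 - 0.587785i)·a = (0.1536 - 0.1116i)
new amp(|11⟩) = (0.809017 + 0.587785i)·b = (-0.04211 - 0.04065i)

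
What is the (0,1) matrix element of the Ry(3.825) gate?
-0.9422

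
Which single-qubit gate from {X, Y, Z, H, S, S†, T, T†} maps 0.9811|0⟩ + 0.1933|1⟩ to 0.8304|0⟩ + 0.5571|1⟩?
H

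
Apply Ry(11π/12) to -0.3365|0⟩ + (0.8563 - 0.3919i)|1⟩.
(-0.8929 + 0.3885i)|0⟩ + (-0.2219 - 0.05115i)|1⟩

Ry(11π/12) = [[cos(θ/2), −sin(θ/2)], [sin(θ/2), cos(θ/2)]]; θ = 11π/12, cos(θ/2) ≈ 0.130526, sin(θ/2) ≈ 0.991445.
With a = amp(|0⟩) = -0.3365 and b = amp(|1⟩) = (0.8563 - 0.3919i):
new amp(|0⟩) = (0.130526)·a + (-0.991445)·b = (-0.8929 + 0.3885i)
new amp(|1⟩) = (0.991445)·a + (0.130526)·b = (-0.2219 - 0.05115i)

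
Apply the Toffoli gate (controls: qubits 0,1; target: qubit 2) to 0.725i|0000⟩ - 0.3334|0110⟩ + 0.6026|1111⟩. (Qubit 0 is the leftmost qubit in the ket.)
0.725i|0000⟩ - 0.3334|0110⟩ + 0.6026|1101⟩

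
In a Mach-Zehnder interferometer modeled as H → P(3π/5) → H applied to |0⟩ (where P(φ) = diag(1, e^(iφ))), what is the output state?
(0.3455 + 0.4755i)|0⟩ + (0.6545 - 0.4755i)|1⟩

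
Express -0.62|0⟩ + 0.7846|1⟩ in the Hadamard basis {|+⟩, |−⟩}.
0.1164|+⟩ - 0.9932|−⟩

With |ψ⟩ = α|0⟩ + β|1⟩, the Hadamard-basis coefficients are ⟨+|ψ⟩ = (α + β)/√2 and ⟨−|ψ⟩ = (α − β)/√2.
Here α = -0.62, β = 0.7846: (α + β)/√2 = 0.1164, (α − β)/√2 = -0.9932.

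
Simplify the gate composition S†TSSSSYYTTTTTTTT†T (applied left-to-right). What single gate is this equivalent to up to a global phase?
S†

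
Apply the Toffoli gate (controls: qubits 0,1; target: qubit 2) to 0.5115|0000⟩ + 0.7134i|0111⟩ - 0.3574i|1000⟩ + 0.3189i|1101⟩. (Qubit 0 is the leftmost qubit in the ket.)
0.5115|0000⟩ + 0.7134i|0111⟩ - 0.3574i|1000⟩ + 0.3189i|1111⟩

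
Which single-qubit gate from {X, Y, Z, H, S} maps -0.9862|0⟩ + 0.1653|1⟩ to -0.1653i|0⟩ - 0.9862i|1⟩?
Y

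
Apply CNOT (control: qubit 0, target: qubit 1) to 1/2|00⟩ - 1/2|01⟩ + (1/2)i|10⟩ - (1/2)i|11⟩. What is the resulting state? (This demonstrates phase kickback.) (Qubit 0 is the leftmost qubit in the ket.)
1/2|00⟩ - 1/2|01⟩ - (1/2)i|10⟩ + (1/2)i|11⟩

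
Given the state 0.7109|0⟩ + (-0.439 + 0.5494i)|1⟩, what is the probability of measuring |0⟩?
0.5054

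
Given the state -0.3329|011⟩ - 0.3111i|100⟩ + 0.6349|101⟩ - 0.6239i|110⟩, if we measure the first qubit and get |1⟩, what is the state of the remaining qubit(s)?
-0.3299i|00⟩ + 0.6733|01⟩ - 0.6617i|10⟩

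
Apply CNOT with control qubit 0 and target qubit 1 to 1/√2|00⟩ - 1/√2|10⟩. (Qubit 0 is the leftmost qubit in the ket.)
1/√2|00⟩ - 1/√2|11⟩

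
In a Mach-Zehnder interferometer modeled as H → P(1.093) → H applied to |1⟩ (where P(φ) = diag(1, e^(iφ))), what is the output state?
(0.2701 - 0.444i)|0⟩ + (0.7299 + 0.444i)|1⟩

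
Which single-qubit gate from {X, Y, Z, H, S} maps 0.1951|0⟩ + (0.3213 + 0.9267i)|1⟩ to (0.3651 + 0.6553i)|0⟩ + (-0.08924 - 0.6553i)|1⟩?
H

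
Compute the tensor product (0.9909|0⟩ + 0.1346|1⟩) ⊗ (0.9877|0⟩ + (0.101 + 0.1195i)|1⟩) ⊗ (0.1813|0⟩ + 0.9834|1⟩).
0.1774|000⟩ + 0.9625|001⟩ + (0.01814 + 0.02147i)|010⟩ + (0.09842 + 0.1164i)|011⟩ + 0.0241|100⟩ + 0.1307|101⟩ + (0.002465 + 0.002916i)|110⟩ + (0.01337 + 0.01582i)|111⟩

amp(|b₁b₂…⟩) = product of the factor amplitudes for bits b₁, b₂, …; only kets whose every factor amplitude is nonzero survive.
|000⟩: (0.9909)(0.9877)(0.1813) = 0.1774
|001⟩: (0.9909)(0.9877)(0.9834) = 0.9625
|010⟩: (0.9909)(0.101 + 0.1195i)(0.1813) = (0.01814 + 0.02147i)
|011⟩: (0.9909)(0.101 + 0.1195i)(0.9834) = (0.09842 + 0.1164i)
|100⟩: (0.1346)(0.9877)(0.1813) = 0.0241
|101⟩: (0.1346)(0.9877)(0.9834) = 0.1307
|110⟩: (0.1346)(0.101 + 0.1195i)(0.1813) = (0.002465 + 0.002916i)
|111⟩: (0.1346)(0.101 + 0.1195i)(0.9834) = (0.01337 + 0.01582i)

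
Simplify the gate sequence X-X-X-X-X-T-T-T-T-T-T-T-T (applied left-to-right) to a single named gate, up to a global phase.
X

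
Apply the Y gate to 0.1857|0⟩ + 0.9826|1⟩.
-0.9826i|0⟩ + 0.1857i|1⟩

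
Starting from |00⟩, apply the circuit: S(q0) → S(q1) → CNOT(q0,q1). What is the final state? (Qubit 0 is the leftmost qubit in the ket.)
|00⟩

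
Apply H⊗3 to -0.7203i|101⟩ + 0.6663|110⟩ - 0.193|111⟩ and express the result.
(0.1673 - 0.2547i)|000⟩ + (0.3038 + 0.2547i)|001⟩ + (-0.1673 - 0.2547i)|010⟩ + (-0.3038 + 0.2547i)|011⟩ + (-0.1673 + 0.2547i)|100⟩ + (-0.3038 - 0.2547i)|101⟩ + (0.1673 + 0.2547i)|110⟩ + (0.3038 - 0.2547i)|111⟩

H⊗3 gives amp(|y⟩) = (1/2√2) Σ_x (−1)^(x·y) amp(|x⟩), where x·y is the number of positions in which both x and y have a 1.
|000⟩: (-0.7203i + 0.6663 - 0.193)/(2√2) = (0.1673 - 0.2547i)
|001⟩: (0.7203i + 0.6663 + 0.193)/(2√2) = (0.3038 + 0.2547i)
|010⟩: (-0.7203i - 0.6663 + 0.193)/(2√2) = (-0.1673 - 0.2547i)
|011⟩: (0.7203i - 0.6663 - 0.193)/(2√2) = (-0.3038 + 0.2547i)
|100⟩: (0.7203i - 0.6663 + 0.193)/(2√2) = (-0.1673 + 0.2547i)
|101⟩: (-0.7203i - 0.6663 - 0.193)/(2√2) = (-0.3038 - 0.2547i)
|110⟩: (0.7203i + 0.6663 - 0.193)/(2√2) = (0.1673 + 0.2547i)
|111⟩: (-0.7203i + 0.6663 + 0.193)/(2√2) = (0.3038 - 0.2547i)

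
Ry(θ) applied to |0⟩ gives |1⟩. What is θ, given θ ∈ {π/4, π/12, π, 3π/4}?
π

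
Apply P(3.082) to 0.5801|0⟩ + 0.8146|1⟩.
0.5801|0⟩ + (-0.8132 + 0.04852i)|1⟩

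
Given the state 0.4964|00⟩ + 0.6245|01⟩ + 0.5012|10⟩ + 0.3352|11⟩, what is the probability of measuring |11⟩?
0.1124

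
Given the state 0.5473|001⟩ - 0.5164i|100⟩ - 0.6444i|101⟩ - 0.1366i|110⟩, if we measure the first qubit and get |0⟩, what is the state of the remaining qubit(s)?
|01⟩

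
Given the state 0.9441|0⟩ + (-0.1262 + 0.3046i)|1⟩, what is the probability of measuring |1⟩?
0.1087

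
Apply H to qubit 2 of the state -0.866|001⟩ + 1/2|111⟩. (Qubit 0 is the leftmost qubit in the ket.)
-0.6124|000⟩ + 0.6124|001⟩ + 1/√8|110⟩ - 1/√8|111⟩

H on qubit 2 mixes each pair of kets that differ only in qubit 2: amplitudes (a, b) of (|…0…⟩, |…1…⟩) become ((a + b)/√2, (a − b)/√2). Kets absent from the input have amplitude 0.
(|000⟩, |001⟩): (a, b) = (0, -0.866) → (-0.6124, 0.6124)
(|110⟩, |111⟩): (a, b) = (0, 1/2) → (1/√8, -1/√8)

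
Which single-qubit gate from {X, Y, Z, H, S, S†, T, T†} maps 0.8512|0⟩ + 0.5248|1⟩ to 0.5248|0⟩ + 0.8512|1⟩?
X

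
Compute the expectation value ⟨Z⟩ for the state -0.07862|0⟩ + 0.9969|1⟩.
-0.9876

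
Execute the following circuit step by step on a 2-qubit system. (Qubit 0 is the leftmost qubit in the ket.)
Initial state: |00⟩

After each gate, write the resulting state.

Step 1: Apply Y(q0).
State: i|10⟩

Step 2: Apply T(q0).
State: (-1/√2 + (1/√2)i)|10⟩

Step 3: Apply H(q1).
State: (-1/2 + (1/2)i)|10⟩ + (-1/2 + (1/2)i)|11⟩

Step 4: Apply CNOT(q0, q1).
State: (-1/2 + (1/2)i)|10⟩ + (-1/2 + (1/2)i)|11⟩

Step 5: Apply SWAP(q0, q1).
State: (-1/2 + (1/2)i)|01⟩ + (-1/2 + (1/2)i)|11⟩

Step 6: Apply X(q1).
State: (-1/2 + (1/2)i)|00⟩ + (-1/2 + (1/2)i)|10⟩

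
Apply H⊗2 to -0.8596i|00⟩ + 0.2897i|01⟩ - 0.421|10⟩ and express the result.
(-0.2105 - 0.285i)|00⟩ + (-0.2105 - 0.5747i)|01⟩ + (0.2105 - 0.285i)|10⟩ + (0.2105 - 0.5747i)|11⟩

H⊗2 gives amp(|y⟩) = (1/2) Σ_x (−1)^(x·y) amp(|x⟩), where x·y is the number of positions in which both x and y have a 1.
|00⟩: (-0.8596i + 0.2897i - 0.421)/2 = (-0.2105 - 0.285i)
|01⟩: (-0.8596i - 0.2897i - 0.421)/2 = (-0.2105 - 0.5747i)
|10⟩: (-0.8596i + 0.2897i + 0.421)/2 = (0.2105 - 0.285i)
|11⟩: (-0.8596i - 0.2897i + 0.421)/2 = (0.2105 - 0.5747i)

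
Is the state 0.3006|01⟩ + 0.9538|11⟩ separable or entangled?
Separable

Writing the state as a|00⟩ + b|01⟩ + c|10⟩ + d|11⟩, it is a product state iff ad − bc = 0.
Here (a, b, c, d) = (0, 0.3006, 0, 0.9538): ad − bc = (0)(0.9538) − (0.3006)(0) = 0, so the state is separable.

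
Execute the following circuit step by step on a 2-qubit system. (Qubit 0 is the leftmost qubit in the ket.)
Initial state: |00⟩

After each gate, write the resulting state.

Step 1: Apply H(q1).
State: 1/√2|00⟩ + 1/√2|01⟩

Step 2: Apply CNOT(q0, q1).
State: 1/√2|00⟩ + 1/√2|01⟩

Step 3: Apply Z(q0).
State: 1/√2|00⟩ + 1/√2|01⟩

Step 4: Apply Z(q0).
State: 1/√2|00⟩ + 1/√2|01⟩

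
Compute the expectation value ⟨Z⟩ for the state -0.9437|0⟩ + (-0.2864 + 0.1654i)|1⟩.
0.7812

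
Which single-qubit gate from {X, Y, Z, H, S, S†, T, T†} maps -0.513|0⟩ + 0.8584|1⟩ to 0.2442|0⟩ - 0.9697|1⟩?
H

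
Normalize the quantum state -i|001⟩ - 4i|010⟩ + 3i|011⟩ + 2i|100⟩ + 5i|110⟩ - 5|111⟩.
-0.1118i|001⟩ - (1/√5)i|010⟩ + 0.3354i|011⟩ + 0.2236i|100⟩ + 0.559i|110⟩ - 0.559|111⟩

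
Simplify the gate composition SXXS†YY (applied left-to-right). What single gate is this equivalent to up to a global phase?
I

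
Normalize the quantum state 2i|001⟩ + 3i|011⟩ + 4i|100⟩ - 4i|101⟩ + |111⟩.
0.2949i|001⟩ + 0.4423i|011⟩ + 0.5898i|100⟩ - 0.5898i|101⟩ + 0.1474|111⟩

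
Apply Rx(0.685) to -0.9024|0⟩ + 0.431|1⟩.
(-0.85 - 0.1447i)|0⟩ + (0.406 + 0.3031i)|1⟩

Rx(0.685) = [[cos(θ/2), −i·sin(θ/2)], [−i·sin(θ/2), cos(θ/2)]]; θ = 0.685, cos(θ/2) ≈ 0.941918, sin(θ/2) ≈ 0.335843.
With a = amp(|0⟩) = -0.9024 and b = amp(|1⟩) = 0.431:
new amp(|0⟩) = (0.941918)·a + (-0.335843i)·b = (-0.85 - 0.1447i)
new amp(|1⟩) = (-0.335843i)·a + (0.941918)·b = (0.406 + 0.3031i)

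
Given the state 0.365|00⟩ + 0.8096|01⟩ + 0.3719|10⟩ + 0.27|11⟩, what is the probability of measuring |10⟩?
0.1383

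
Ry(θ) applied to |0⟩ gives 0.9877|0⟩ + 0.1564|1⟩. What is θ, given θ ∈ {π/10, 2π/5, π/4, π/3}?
π/10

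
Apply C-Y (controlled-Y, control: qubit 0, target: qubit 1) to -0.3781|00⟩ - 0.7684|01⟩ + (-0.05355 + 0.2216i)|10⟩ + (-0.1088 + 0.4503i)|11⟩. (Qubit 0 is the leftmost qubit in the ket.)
-0.3781|00⟩ - 0.7684|01⟩ + (0.4503 + 0.1088i)|10⟩ + (-0.2216 - 0.05355i)|11⟩

C-Y leaves the control-|0⟩ kets |00⟩, |01⟩ unchanged and applies Y to qubit 1 on the control-|1⟩ pair (|10⟩, |11⟩).
Y = [[0, -i], [i, 0]].
With a = amp(|10⟩) = (-0.05355 + 0.2216i) and b = amp(|11⟩) = (-0.1088 + 0.4503i):
new amp(|10⟩) = (-i)·b = (0.4503 + 0.1088i)
new amp(|11⟩) = (i)·a = (-0.2216 - 0.05355i)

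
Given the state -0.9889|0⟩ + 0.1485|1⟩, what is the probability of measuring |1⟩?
0.02205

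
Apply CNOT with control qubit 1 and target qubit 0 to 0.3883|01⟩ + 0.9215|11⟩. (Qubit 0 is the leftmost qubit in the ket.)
0.9215|01⟩ + 0.3883|11⟩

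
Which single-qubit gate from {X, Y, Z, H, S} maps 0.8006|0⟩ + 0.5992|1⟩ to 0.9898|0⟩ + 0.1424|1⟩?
H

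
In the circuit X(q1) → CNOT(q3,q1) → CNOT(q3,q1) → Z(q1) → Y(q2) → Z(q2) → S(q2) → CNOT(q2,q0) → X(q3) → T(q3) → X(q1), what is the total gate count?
11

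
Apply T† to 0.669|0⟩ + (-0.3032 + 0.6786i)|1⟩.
0.669|0⟩ + (0.2654 + 0.6942i)|1⟩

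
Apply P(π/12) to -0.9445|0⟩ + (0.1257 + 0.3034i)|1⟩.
-0.9445|0⟩ + (0.04289 + 0.3256i)|1⟩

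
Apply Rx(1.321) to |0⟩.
0.7897|0⟩ - 0.6135i|1⟩

Rx(1.321) = [[cos(θ/2), −i·sin(θ/2)], [−i·sin(θ/2), cos(θ/2)]]; θ = 1.321, cos(θ/2) ≈ 0.789686, sin(θ/2) ≈ 0.613512.
With a = amp(|0⟩) = 1 and b = amp(|1⟩) = 0:
new amp(|0⟩) = (0.789686)·a + (-0.613512i)·b = 0.7897
new amp(|1⟩) = (-0.613512i)·a + (0.789686)·b = -0.6135i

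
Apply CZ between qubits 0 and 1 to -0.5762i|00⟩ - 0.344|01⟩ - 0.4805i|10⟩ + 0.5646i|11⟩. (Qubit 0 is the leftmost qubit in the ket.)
-0.5762i|00⟩ - 0.344|01⟩ - 0.4805i|10⟩ - 0.5646i|11⟩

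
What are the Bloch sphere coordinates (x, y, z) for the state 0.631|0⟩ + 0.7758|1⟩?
(0.9791, 0, -0.2037)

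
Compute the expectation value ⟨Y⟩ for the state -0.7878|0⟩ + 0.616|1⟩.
0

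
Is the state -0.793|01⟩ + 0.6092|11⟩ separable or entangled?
Separable

Writing the state as a|00⟩ + b|01⟩ + c|10⟩ + d|11⟩, it is a product state iff ad − bc = 0.
Here (a, b, c, d) = (0, -0.793, 0, 0.6092): ad − bc = (0)(0.6092) − (-0.793)(0) = 0, so the state is separable.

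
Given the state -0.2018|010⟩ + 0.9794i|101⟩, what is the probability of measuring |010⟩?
0.04072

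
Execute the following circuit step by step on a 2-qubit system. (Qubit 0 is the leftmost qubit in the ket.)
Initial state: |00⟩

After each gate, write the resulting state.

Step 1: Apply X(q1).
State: |01⟩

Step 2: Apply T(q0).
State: |01⟩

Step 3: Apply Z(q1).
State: -|01⟩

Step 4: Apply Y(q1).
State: i|00⟩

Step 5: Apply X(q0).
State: i|10⟩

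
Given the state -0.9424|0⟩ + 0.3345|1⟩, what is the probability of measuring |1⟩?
0.1119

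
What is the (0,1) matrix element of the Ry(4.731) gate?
-0.7005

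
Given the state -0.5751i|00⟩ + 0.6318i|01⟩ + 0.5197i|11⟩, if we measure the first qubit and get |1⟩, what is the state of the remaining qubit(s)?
i|1⟩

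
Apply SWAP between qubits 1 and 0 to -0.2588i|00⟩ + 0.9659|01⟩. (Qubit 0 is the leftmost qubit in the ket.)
-0.2588i|00⟩ + 0.9659|10⟩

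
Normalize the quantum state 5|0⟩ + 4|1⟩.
0.7809|0⟩ + 0.6247|1⟩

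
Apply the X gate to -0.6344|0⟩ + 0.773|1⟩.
0.773|0⟩ - 0.6344|1⟩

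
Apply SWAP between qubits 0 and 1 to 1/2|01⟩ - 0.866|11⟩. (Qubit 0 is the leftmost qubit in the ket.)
1/2|10⟩ - 0.866|11⟩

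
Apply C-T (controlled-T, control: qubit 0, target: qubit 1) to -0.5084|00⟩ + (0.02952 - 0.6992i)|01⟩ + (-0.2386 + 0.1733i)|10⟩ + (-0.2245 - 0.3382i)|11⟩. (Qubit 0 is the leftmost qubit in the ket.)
-0.5084|00⟩ + (0.02952 - 0.6992i)|01⟩ + (-0.2386 + 0.1733i)|10⟩ + (0.0804 - 0.3979i)|11⟩

C-T leaves the control-|0⟩ kets |00⟩, |01⟩ unchanged and applies T to qubit 1 on the control-|1⟩ pair (|10⟩, |11⟩).
T = [[1, 0], [0, (1/√2 + (1/√2)i)]].
With a = amp(|10⟩) = (-0.2386 + 0.1733i) and b = amp(|11⟩) = (-0.2245 - 0.3382i):
new amp(|10⟩) = (1)·a = (-0.2386 + 0.1733i)
new amp(|11⟩) = (1/√2 + (1/√2)i)·b = (0.0804 - 0.3979i)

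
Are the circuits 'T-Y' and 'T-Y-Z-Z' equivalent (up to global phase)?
Yes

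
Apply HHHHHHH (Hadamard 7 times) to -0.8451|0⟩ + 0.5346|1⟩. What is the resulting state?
-0.2196|0⟩ - 0.9756|1⟩

H² = I, so H^7 = H: a single Hadamard. With (a, b) = (-0.8451, 0.5346), H gives ((a + b)/√2, (a − b)/√2) = (-0.2196, -0.9756).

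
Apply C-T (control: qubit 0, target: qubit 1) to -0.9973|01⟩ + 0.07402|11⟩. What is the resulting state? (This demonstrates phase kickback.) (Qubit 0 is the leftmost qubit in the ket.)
-0.9973|01⟩ + (0.05234 + 0.05234i)|11⟩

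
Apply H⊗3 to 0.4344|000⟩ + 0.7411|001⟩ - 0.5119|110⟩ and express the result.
0.2346|000⟩ - 0.2894|001⟩ + 0.5966|010⟩ + 0.07255|011⟩ + 0.5966|100⟩ + 0.07255|101⟩ + 0.2346|110⟩ - 0.2894|111⟩

H⊗3 gives amp(|y⟩) = (1/2√2) Σ_x (−1)^(x·y) amp(|x⟩), where x·y is the number of positions in which both x and y have a 1.
|000⟩: (0.4344 + 0.7411 - 0.5119)/(2√2) = 0.2346
|001⟩: (0.4344 - 0.7411 - 0.5119)/(2√2) = -0.2894
|010⟩: (0.4344 + 0.7411 + 0.5119)/(2√2) = 0.5966
|011⟩: (0.4344 - 0.7411 + 0.5119)/(2√2) = 0.07255
|100⟩: (0.4344 + 0.7411 + 0.5119)/(2√2) = 0.5966
|101⟩: (0.4344 - 0.7411 + 0.5119)/(2√2) = 0.07255
|110⟩: (0.4344 + 0.7411 - 0.5119)/(2√2) = 0.2346
|111⟩: (0.4344 - 0.7411 - 0.5119)/(2√2) = -0.2894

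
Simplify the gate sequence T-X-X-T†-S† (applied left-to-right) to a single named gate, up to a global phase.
S†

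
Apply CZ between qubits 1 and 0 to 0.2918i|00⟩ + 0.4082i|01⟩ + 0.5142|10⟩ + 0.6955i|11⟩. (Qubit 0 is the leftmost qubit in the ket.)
0.2918i|00⟩ + 0.4082i|01⟩ + 0.5142|10⟩ - 0.6955i|11⟩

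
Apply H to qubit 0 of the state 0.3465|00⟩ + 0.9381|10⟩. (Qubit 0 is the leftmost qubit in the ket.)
0.9083|00⟩ - 0.4183|10⟩

H on qubit 0 mixes each pair of kets that differ only in qubit 0: amplitudes (a, b) of (|…0…⟩, |…1…⟩) become ((a + b)/√2, (a − b)/√2). Kets absent from the input have amplitude 0.
(|00⟩, |10⟩): (a, b) = (0.3465, 0.9381) → (0.9083, -0.4183)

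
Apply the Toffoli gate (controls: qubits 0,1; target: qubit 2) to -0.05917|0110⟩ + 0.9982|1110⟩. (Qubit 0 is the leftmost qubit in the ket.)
-0.05917|0110⟩ + 0.9982|1100⟩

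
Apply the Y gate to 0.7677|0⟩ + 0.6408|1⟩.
-0.6408i|0⟩ + 0.7677i|1⟩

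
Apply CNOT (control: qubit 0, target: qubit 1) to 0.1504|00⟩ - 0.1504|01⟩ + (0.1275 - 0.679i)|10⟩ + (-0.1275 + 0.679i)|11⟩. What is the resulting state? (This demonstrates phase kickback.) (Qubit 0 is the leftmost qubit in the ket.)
0.1504|00⟩ - 0.1504|01⟩ + (-0.1275 + 0.679i)|10⟩ + (0.1275 - 0.679i)|11⟩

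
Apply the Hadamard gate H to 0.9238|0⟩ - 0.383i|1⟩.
(0.6532 - 0.2708i)|0⟩ + (0.6532 + 0.2708i)|1⟩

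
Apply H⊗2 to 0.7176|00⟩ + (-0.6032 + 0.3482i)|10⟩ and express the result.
(0.0572 + 0.1741i)|00⟩ + (0.0572 + 0.1741i)|01⟩ + (0.6604 - 0.1741i)|10⟩ + (0.6604 - 0.1741i)|11⟩

H⊗2 gives amp(|y⟩) = (1/2) Σ_x (−1)^(x·y) amp(|x⟩), where x·y is the number of positions in which both x and y have a 1.
|00⟩: (0.7176 + (-0.6032 + 0.3482i))/2 = (0.0572 + 0.1741i)
|01⟩: (0.7176 + (-0.6032 + 0.3482i))/2 = (0.0572 + 0.1741i)
|10⟩: (0.7176 - (-0.6032 + 0.3482i))/2 = (0.6604 - 0.1741i)
|11⟩: (0.7176 - (-0.6032 + 0.3482i))/2 = (0.6604 - 0.1741i)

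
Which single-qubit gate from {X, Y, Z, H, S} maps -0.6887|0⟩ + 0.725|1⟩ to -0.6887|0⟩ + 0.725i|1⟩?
S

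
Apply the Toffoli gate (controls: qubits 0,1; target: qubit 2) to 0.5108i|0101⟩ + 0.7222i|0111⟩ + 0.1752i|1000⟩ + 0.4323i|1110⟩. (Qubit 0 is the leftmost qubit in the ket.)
0.5108i|0101⟩ + 0.7222i|0111⟩ + 0.1752i|1000⟩ + 0.4323i|1100⟩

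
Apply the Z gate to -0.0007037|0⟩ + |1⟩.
-0.0007037|0⟩ - |1⟩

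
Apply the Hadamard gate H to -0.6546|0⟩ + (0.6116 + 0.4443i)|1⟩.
(-0.03041 + 0.3142i)|0⟩ + (-0.8953 - 0.3142i)|1⟩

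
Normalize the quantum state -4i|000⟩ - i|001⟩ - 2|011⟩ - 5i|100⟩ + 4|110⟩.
-0.508i|000⟩ - 0.127i|001⟩ - 0.254|011⟩ - 0.635i|100⟩ + 0.508|110⟩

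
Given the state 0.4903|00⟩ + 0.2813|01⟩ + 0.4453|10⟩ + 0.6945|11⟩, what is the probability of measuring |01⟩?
0.07913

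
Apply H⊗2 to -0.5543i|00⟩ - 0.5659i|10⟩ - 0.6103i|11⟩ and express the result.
-0.8653i|00⟩ - 0.255i|01⟩ + 0.311i|10⟩ - 0.2994i|11⟩

H⊗2 gives amp(|y⟩) = (1/2) Σ_x (−1)^(x·y) amp(|x⟩), where x·y is the number of positions in which both x and y have a 1.
|00⟩: (-0.5543i - 0.5659i - 0.6103i)/2 = -0.8653i
|01⟩: (-0.5543i - 0.5659i + 0.6103i)/2 = -0.255i
|10⟩: (-0.5543i + 0.5659i + 0.6103i)/2 = 0.311i
|11⟩: (-0.5543i + 0.5659i - 0.6103i)/2 = -0.2994i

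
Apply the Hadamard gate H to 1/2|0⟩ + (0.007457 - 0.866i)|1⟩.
(0.3588 - 0.6124i)|0⟩ + (0.3483 + 0.6124i)|1⟩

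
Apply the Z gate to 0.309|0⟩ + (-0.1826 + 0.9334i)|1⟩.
0.309|0⟩ + (0.1826 - 0.9334i)|1⟩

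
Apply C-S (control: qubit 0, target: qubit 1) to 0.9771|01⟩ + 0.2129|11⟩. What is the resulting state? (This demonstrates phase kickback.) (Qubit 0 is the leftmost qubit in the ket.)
0.9771|01⟩ + 0.2129i|11⟩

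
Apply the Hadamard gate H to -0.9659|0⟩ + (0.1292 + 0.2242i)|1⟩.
(-0.5916 + 0.1585i)|0⟩ + (-0.7744 - 0.1585i)|1⟩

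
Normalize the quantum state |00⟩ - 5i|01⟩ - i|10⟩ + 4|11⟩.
0.1525|00⟩ - 0.7625i|01⟩ - 0.1525i|10⟩ + 0.61|11⟩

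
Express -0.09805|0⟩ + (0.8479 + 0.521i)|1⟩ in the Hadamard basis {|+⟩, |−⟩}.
(0.5302 + 0.3684i)|+⟩ + (-0.6689 - 0.3684i)|−⟩

With |ψ⟩ = α|0⟩ + β|1⟩, the Hadamard-basis coefficients are ⟨+|ψ⟩ = (α + β)/√2 and ⟨−|ψ⟩ = (α − β)/√2.
Here α = -0.09805, β = (0.8479 + 0.521i): (α + β)/√2 = (0.5302 + 0.3684i), (α − β)/√2 = (-0.6689 - 0.3684i).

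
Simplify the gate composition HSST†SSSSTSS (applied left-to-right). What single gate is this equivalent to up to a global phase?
H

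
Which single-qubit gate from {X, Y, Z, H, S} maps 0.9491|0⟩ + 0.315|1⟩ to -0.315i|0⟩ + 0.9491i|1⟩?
Y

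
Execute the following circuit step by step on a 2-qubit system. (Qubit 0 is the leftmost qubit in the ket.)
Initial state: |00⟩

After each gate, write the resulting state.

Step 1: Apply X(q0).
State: |10⟩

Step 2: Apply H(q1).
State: 1/√2|10⟩ + 1/√2|11⟩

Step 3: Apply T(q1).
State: 1/√2|10⟩ + (1/2 + (1/2)i)|11⟩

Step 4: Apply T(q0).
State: (1/2 + (1/2)i)|10⟩ + (1/√2)i|11⟩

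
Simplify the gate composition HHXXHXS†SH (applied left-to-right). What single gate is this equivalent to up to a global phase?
Z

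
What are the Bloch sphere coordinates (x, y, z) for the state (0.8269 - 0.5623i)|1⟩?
(0, 0, -0.9999)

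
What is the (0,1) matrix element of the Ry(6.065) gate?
-0.1089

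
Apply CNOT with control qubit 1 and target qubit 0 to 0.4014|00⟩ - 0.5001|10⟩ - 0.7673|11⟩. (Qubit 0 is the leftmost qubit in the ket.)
0.4014|00⟩ - 0.7673|01⟩ - 0.5001|10⟩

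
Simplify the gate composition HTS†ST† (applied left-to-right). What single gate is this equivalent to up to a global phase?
H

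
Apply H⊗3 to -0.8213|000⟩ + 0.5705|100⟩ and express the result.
-0.08867|000⟩ - 0.08867|001⟩ - 0.08867|010⟩ - 0.08867|011⟩ - 0.4921|100⟩ - 0.4921|101⟩ - 0.4921|110⟩ - 0.4921|111⟩

H⊗3 gives amp(|y⟩) = (1/2√2) Σ_x (−1)^(x·y) amp(|x⟩), where x·y is the number of positions in which both x and y have a 1.
|000⟩: (-0.8213 + 0.5705)/(2√2) = -0.08867
|001⟩: (-0.8213 + 0.5705)/(2√2) = -0.08867
|010⟩: (-0.8213 + 0.5705)/(2√2) = -0.08867
|011⟩: (-0.8213 + 0.5705)/(2√2) = -0.08867
|100⟩: (-0.8213 - 0.5705)/(2√2) = -0.4921
|101⟩: (-0.8213 - 0.5705)/(2√2) = -0.4921
|110⟩: (-0.8213 - 0.5705)/(2√2) = -0.4921
|111⟩: (-0.8213 - 0.5705)/(2√2) = -0.4921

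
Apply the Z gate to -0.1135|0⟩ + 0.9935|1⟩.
-0.1135|0⟩ - 0.9935|1⟩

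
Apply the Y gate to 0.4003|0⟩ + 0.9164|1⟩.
-0.9164i|0⟩ + 0.4003i|1⟩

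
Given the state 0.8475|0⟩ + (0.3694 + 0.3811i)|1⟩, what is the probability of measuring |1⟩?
0.2817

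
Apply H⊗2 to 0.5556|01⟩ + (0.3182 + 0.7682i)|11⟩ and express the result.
(0.4369 + 0.3841i)|00⟩ + (-0.4369 - 0.3841i)|01⟩ + (0.1187 - 0.3841i)|10⟩ + (-0.1187 + 0.3841i)|11⟩

H⊗2 gives amp(|y⟩) = (1/2) Σ_x (−1)^(x·y) amp(|x⟩), where x·y is the number of positions in which both x and y have a 1.
|00⟩: (0.5556 + (0.3182 + 0.7682i))/2 = (0.4369 + 0.3841i)
|01⟩: (-0.5556 - (0.3182 + 0.7682i))/2 = (-0.4369 - 0.3841i)
|10⟩: (0.5556 - (0.3182 + 0.7682i))/2 = (0.1187 - 0.3841i)
|11⟩: (-0.5556 + (0.3182 + 0.7682i))/2 = (-0.1187 + 0.3841i)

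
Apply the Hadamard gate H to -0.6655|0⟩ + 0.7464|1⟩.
0.0572|0⟩ - 0.9984|1⟩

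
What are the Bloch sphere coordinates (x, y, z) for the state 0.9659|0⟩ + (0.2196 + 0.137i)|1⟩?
(0.4242, 0.2647, 0.866)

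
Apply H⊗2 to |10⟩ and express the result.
1/2|00⟩ + 1/2|01⟩ - 1/2|10⟩ - 1/2|11⟩

H⊗2 gives amp(|y⟩) = (1/2) Σ_x (−1)^(x·y) amp(|x⟩), where x·y is the number of positions in which both x and y have a 1.
|00⟩: (1)/2 = 1/2
|01⟩: (1)/2 = 1/2
|10⟩: (-1)/2 = -1/2
|11⟩: (-1)/2 = -1/2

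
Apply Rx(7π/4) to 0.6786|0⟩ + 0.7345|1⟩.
(-0.6269 - 0.2811i)|0⟩ + (-0.6786 - 0.2597i)|1⟩

Rx(7π/4) = [[cos(θ/2), −i·sin(θ/2)], [−i·sin(θ/2), cos(θ/2)]]; θ = 7π/4, cos(θ/2) ≈ -0.92388, sin(θ/2) ≈ 0.382683.
With a = amp(|0⟩) = 0.6786 and b = amp(|1⟩) = 0.7345:
new amp(|0⟩) = (-0.92388)·a + (-0.382683i)·b = (-0.6269 - 0.2811i)
new amp(|1⟩) = (-0.382683i)·a + (-0.92388)·b = (-0.6786 - 0.2597i)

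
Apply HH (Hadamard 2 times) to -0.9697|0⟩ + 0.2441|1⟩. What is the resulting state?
-0.9697|0⟩ + 0.2441|1⟩

H² = I, so an even number of Hadamards cancels: H^2 = I and the state is unchanged.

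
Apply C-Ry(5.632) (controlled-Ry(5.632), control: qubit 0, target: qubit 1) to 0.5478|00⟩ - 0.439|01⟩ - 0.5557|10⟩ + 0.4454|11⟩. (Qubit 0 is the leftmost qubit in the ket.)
0.5478|00⟩ - 0.439|01⟩ + 0.384|10⟩ - 0.5998|11⟩

C-Ry(5.632) leaves the control-|0⟩ kets |00⟩, |01⟩ unchanged and applies Ry(5.632) to qubit 1 on the control-|1⟩ pair (|10⟩, |11⟩).
Ry(5.632) = [[cos(θ/2), −sin(θ/2)], [sin(θ/2), cos(θ/2)]]; θ = 5.632, cos(θ/2) ≈ -0.947461, sin(θ/2) ≈ 0.31987.
With a = amp(|10⟩) = -0.5557 and b = amp(|11⟩) = 0.4454:
new amp(|10⟩) = (-0.947461)·a + (-0.31987)·b = 0.384
new amp(|11⟩) = (0.31987)·a + (-0.947461)·b = -0.5998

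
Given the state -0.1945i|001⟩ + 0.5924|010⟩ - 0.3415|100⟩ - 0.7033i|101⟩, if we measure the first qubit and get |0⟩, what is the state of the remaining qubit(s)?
-0.3119i|01⟩ + 0.9501|10⟩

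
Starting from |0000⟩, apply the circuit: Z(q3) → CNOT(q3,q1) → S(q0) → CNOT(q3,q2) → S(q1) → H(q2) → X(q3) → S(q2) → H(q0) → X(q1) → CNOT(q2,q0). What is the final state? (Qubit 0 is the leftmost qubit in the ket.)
1/2|0101⟩ + (1/2)i|0111⟩ + 1/2|1101⟩ + (1/2)i|1111⟩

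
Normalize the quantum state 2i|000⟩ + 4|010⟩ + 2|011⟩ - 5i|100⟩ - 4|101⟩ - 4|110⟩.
0.2222i|000⟩ + 0.4444|010⟩ + 0.2222|011⟩ - 0.5556i|100⟩ - 0.4444|101⟩ - 0.4444|110⟩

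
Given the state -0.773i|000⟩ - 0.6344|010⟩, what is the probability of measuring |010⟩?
0.4025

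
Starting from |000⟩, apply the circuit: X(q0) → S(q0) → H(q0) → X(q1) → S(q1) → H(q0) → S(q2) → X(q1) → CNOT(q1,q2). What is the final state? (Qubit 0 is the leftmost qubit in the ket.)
-|100⟩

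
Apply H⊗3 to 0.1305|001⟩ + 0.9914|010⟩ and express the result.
0.3967|000⟩ + 0.3044|001⟩ - 0.3044|010⟩ - 0.3967|011⟩ + 0.3967|100⟩ + 0.3044|101⟩ - 0.3044|110⟩ - 0.3967|111⟩

H⊗3 gives amp(|y⟩) = (1/2√2) Σ_x (−1)^(x·y) amp(|x⟩), where x·y is the number of positions in which both x and y have a 1.
|000⟩: (0.1305 + 0.9914)/(2√2) = 0.3967
|001⟩: (-0.1305 + 0.9914)/(2√2) = 0.3044
|010⟩: (0.1305 - 0.9914)/(2√2) = -0.3044
|011⟩: (-0.1305 - 0.9914)/(2√2) = -0.3967
|100⟩: (0.1305 + 0.9914)/(2√2) = 0.3967
|101⟩: (-0.1305 + 0.9914)/(2√2) = 0.3044
|110⟩: (0.1305 - 0.9914)/(2√2) = -0.3044
|111⟩: (-0.1305 - 0.9914)/(2√2) = -0.3967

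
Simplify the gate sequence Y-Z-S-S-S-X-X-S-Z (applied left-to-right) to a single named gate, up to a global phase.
Y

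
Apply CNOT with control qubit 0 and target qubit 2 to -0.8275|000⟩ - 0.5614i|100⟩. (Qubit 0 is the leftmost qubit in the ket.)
-0.8275|000⟩ - 0.5614i|101⟩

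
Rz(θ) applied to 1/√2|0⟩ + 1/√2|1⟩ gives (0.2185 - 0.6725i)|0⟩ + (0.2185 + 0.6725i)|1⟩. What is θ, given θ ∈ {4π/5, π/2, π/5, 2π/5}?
4π/5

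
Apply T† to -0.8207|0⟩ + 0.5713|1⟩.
-0.8207|0⟩ + (0.404 - 0.404i)|1⟩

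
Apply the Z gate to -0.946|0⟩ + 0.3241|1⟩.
-0.946|0⟩ - 0.3241|1⟩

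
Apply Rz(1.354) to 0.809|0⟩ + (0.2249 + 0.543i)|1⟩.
(0.6306 - 0.5068i)|0⟩ + (-0.1649 + 0.5641i)|1⟩

Rz(1.354) = [[e^(−iθ/2), 0], [0, e^(iθ/2)]] with e^(±iθ/2) = cos(θ/2) ± i·sin(θ/2); θ = 1.354, cos(θ/2) ≈ 0.779456, sin(θ/2) ≈ 0.626457.
With a = amp(|0⟩) = 0.809 and b = amp(|1⟩) = (0.2249 + 0.543i):
new amp(|0⟩) = (0.779456 - 0.626457i)·a = (0.6306 - 0.5068i)
new amp(|1⟩) = (0.779456 + 0.626457i)·b = (-0.1649 + 0.5641i)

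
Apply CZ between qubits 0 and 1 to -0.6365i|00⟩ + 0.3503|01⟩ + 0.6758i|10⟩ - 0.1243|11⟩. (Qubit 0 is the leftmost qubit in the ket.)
-0.6365i|00⟩ + 0.3503|01⟩ + 0.6758i|10⟩ + 0.1243|11⟩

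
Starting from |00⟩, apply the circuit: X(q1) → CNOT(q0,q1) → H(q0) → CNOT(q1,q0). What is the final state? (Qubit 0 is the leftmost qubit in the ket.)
1/√2|01⟩ + 1/√2|11⟩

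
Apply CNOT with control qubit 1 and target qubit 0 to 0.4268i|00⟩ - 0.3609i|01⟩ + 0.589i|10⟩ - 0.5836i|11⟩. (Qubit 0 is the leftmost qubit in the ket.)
0.4268i|00⟩ - 0.5836i|01⟩ + 0.589i|10⟩ - 0.3609i|11⟩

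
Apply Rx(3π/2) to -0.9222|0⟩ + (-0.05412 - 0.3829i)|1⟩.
(0.3813 + 0.03827i)|0⟩ + (0.03827 + 0.9228i)|1⟩

Rx(3π/2) = [[cos(θ/2), −i·sin(θ/2)], [−i·sin(θ/2), cos(θ/2)]]; θ = 3π/2, cos(θ/2) ≈ -0.707107, sin(θ/2) ≈ 0.707107.
With a = amp(|0⟩) = -0.9222 and b = amp(|1⟩) = (-0.05412 - 0.3829i):
new amp(|0⟩) = (-0.707107)·a + (-0.707107i)·b = (0.3813 + 0.03827i)
new amp(|1⟩) = (-0.707107i)·a + (-0.707107)·b = (0.03827 + 0.9228i)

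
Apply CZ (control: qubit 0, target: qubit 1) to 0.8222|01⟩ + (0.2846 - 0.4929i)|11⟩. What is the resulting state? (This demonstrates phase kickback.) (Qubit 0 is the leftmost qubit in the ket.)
0.8222|01⟩ + (-0.2846 + 0.4929i)|11⟩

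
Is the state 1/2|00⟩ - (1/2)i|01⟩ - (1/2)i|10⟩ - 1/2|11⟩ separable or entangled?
Separable

Writing the state as a|00⟩ + b|01⟩ + c|10⟩ + d|11⟩, it is a product state iff ad − bc = 0.
Here (a, b, c, d) = (1/2, -(1/2)i, -(1/2)i, -1/2): ad − bc = (1/2)(-1/2) − (-(1/2)i)(-(1/2)i) = 0, so the state is separable.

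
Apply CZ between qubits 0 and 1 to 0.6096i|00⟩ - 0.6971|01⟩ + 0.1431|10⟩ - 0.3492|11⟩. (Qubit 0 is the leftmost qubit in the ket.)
0.6096i|00⟩ - 0.6971|01⟩ + 0.1431|10⟩ + 0.3492|11⟩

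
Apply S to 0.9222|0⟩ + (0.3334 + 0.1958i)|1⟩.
0.9222|0⟩ + (-0.1958 + 0.3334i)|1⟩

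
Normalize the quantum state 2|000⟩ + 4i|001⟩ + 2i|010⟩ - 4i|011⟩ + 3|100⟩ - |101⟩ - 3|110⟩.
0.2604|000⟩ + 0.5208i|001⟩ + 0.2604i|010⟩ - 0.5208i|011⟩ + 0.3906|100⟩ - 0.1302|101⟩ - 0.3906|110⟩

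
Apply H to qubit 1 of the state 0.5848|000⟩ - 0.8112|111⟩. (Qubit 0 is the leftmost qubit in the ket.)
0.4135|000⟩ + 0.4135|010⟩ - 0.5736|101⟩ + 0.5736|111⟩

H on qubit 1 mixes each pair of kets that differ only in qubit 1: amplitudes (a, b) of (|…0…⟩, |…1…⟩) become ((a + b)/√2, (a − b)/√2). Kets absent from the input have amplitude 0.
(|000⟩, |010⟩): (a, b) = (0.5848, 0) → (0.4135, 0.4135)
(|101⟩, |111⟩): (a, b) = (0, -0.8112) → (-0.5736, 0.5736)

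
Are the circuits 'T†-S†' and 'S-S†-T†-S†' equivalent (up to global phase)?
Yes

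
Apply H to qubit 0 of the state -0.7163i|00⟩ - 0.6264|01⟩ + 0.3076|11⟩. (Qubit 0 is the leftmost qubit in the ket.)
-0.5065i|00⟩ - 0.2254|01⟩ - 0.5065i|10⟩ - 0.6604|11⟩

H on qubit 0 mixes each pair of kets that differ only in qubit 0: amplitudes (a, b) of (|…0…⟩, |…1…⟩) become ((a + b)/√2, (a − b)/√2). Kets absent from the input have amplitude 0.
(|00⟩, |10⟩): (a, b) = (-0.7163i, 0) → (-0.5065i, -0.5065i)
(|01⟩, |11⟩): (a, b) = (-0.6264, 0.3076) → (-0.2254, -0.6604)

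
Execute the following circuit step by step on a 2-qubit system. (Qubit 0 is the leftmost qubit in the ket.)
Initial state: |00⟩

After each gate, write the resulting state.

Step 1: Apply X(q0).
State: |10⟩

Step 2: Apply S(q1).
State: |10⟩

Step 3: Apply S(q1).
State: |10⟩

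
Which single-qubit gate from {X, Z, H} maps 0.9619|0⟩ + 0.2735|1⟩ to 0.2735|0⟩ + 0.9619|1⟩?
X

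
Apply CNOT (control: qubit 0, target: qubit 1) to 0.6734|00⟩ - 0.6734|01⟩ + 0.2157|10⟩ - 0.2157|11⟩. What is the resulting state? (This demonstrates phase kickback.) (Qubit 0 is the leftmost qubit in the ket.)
0.6734|00⟩ - 0.6734|01⟩ - 0.2157|10⟩ + 0.2157|11⟩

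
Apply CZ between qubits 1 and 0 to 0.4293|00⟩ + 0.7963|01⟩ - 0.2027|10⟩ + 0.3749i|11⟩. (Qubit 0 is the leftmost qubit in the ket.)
0.4293|00⟩ + 0.7963|01⟩ - 0.2027|10⟩ - 0.3749i|11⟩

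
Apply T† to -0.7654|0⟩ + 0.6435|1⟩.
-0.7654|0⟩ + (0.455 - 0.455i)|1⟩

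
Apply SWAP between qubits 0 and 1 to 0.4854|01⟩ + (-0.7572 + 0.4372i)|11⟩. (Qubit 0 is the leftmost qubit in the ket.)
0.4854|10⟩ + (-0.7572 + 0.4372i)|11⟩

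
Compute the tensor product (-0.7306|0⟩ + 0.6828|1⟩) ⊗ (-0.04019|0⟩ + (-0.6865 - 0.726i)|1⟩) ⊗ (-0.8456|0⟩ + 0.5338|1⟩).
-0.02483|000⟩ + 0.01567|001⟩ + (-0.4241 - 0.4485i)|010⟩ + (0.2677 + 0.2831i)|011⟩ + 0.0232|100⟩ - 0.01465|101⟩ + (0.3964 + 0.4192i)|110⟩ + (-0.2502 - 0.2646i)|111⟩

amp(|b₁b₂…⟩) = product of the factor amplitudes for bits b₁, b₂, …; only kets whose every factor amplitude is nonzero survive.
|000⟩: (-0.7306)(-0.04019)(-0.8456) = -0.02483
|001⟩: (-0.7306)(-0.04019)(0.5338) = 0.01567
|010⟩: (-0.7306)(-0.6865 - 0.726i)(-0.8456) = (-0.4241 - 0.4485i)
|011⟩: (-0.7306)(-0.6865 - 0.726i)(0.5338) = (0.2677 + 0.2831i)
|100⟩: (0.6828)(-0.04019)(-0.8456) = 0.0232
|101⟩: (0.6828)(-0.04019)(0.5338) = -0.01465
|110⟩: (0.6828)(-0.6865 - 0.726i)(-0.8456) = (0.3964 + 0.4192i)
|111⟩: (0.6828)(-0.6865 - 0.726i)(0.5338) = (-0.2502 - 0.2646i)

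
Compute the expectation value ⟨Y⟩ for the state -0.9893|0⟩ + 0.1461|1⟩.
0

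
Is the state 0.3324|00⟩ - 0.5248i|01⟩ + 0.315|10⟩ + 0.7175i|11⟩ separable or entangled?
Entangled

Writing the state as a|00⟩ + b|01⟩ + c|10⟩ + d|11⟩, it is a product state iff ad − bc = 0.
Here (a, b, c, d) = (0.3324, -0.5248i, 0.315, 0.7175i): ad − bc = (0.3324)(0.7175i) − (-0.5248i)(0.315) = 0.4038i ≠ 0, so the state is entangled.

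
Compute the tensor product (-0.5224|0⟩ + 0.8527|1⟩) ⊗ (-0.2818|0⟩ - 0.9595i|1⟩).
0.1472|00⟩ + 0.5012i|01⟩ - 0.2403|10⟩ - 0.8182i|11⟩

amp(|b₁b₂…⟩) = product of the factor amplitudes for bits b₁, b₂, …; only kets whose every factor amplitude is nonzero survive.
|00⟩: (-0.5224)(-0.2818) = 0.1472
|01⟩: (-0.5224)(-0.9595i) = 0.5012i
|10⟩: (0.8527)(-0.2818) = -0.2403
|11⟩: (0.8527)(-0.9595i) = -0.8182i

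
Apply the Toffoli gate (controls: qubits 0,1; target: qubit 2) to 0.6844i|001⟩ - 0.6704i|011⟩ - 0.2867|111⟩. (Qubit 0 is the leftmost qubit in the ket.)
0.6844i|001⟩ - 0.6704i|011⟩ - 0.2867|110⟩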